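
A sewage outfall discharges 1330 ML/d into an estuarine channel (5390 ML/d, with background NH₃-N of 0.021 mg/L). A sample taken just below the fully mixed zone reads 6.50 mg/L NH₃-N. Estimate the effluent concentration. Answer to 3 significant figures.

Mass balance: 5390·0.02100 + 1330·Cₑ = 6720·6.500
→ Cₑ = (6720·6.500 − 5390·0.02100) / 1330 = 32.76 mg/L.

32.8 mg/L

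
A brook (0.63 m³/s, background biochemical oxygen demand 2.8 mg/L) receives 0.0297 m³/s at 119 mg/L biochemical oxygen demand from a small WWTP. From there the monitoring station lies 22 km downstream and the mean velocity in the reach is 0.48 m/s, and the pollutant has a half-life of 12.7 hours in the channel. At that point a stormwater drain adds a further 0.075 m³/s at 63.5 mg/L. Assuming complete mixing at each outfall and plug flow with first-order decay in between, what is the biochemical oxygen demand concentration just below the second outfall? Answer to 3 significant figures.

Mass balance: C = (0.6300·2.800 + 0.02970·119.0) / 0.6597 = 5.298/0.6597 = 8.031 mg/L; combined flow 0.6597 m³/s.
Travel time t = 22·1000 / 0.48 = 45830 s = 12.73 h.
Half-life 12.7 h → k = ln 2 / 12.7 = 0.05458 h⁻¹ = 1.310 d⁻¹.
After decay, C = 8.031 × e^(−kt) = 8.031 × 0.4991 = 4.009 mg/L.
At the second outfall, C = (0.6597·4.009 + 0.07500·63.50) / (0.6597 + 0.07500) = 10.08 mg/L.

10.1 mg/L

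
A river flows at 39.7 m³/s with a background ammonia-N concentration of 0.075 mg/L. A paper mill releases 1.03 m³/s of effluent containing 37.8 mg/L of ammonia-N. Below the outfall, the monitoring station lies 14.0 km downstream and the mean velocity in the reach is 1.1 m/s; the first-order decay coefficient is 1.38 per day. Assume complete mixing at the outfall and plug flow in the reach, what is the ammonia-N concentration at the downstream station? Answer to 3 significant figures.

0.840 mg/L

Mixed concentration C = ΣQC/ΣQ = (39.70·0.07500 + 1.030·37.80) / 40.73 = 41.91/40.73 = 1.029 mg/L.
Travel time t = 14.0·1000 / 1.1 = 12730 s = 3.535 h.
After decay, C = 1.029 × e^(−kt) = 1.029 × 0.8160 = 0.8397 mg/L.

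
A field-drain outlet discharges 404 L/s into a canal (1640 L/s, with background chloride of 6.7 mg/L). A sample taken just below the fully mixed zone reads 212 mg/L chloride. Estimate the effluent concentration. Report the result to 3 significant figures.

Mass balance: 1640·6.700 + 404.0·Cₑ = 2044·212.0
→ Cₑ = (2044·212.0 − 1640·6.700) / 404.0 = 1045 mg/L.

1050 mg/L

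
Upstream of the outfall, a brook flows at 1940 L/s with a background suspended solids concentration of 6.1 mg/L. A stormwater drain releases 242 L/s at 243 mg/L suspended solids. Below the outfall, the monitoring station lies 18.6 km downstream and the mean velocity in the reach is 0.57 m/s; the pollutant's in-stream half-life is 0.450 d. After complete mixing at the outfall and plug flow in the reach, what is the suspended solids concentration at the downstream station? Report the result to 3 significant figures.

18.1 mg/L

Mixed concentration C = ΣQC/ΣQ = (1940·6.100 + 242.0·243.0) / 2182 = 70640/2182 = 32.37 mg/L.
Travel time t = 18.6·1000 / 0.57 = 32630 s = 9.064 h.
Half-life 0.450 d → k = ln 2 / 0.450 = 1.540 d⁻¹.
After decay, C = 32.37 × e^(−kt) = 32.37 × 0.5589 = 18.09 mg/L.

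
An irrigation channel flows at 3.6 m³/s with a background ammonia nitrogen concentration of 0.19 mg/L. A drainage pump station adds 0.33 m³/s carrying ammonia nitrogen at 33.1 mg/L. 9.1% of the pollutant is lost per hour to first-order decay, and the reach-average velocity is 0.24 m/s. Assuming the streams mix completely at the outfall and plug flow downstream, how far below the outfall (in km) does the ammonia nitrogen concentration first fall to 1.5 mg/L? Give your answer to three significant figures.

After mixing, C = (3.600·0.1900 + 0.3300·33.10) / 3.930 = 11.61/3.930 = 2.953 mg/L.
9.1%/h lost → k = −ln(1 − 0.091) = 0.09541 h⁻¹.
Set 2.953·exp(−k·t) = 1.5 → t = ln(2.953/1.5)/k = 25560 s = 7.101 h.
Distance = v·t = 0.24·25560 = 6135 m = 6.135 km.

6.14 km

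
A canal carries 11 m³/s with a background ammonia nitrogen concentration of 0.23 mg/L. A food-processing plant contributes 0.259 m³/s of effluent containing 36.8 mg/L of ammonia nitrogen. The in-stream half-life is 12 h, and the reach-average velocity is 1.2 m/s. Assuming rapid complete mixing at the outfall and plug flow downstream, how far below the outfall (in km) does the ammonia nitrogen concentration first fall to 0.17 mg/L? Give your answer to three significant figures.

Flow-weighted average: C = (11.00·0.2300 + 0.2590·36.80) / 11.26 = 12.06/11.26 = 1.071 mg/L.
Half-life 12 h → k = ln 2 / 12 = 0.05776 h⁻¹ = 1.386 d⁻¹.
Set 1.071·exp(−k·t) = 0.17 → t = ln(1.071/0.17)/k = 114700 s = 31.87 h.
Distance = v·t = 1.2·114700 = 137700 m = 137.7 km.

138 km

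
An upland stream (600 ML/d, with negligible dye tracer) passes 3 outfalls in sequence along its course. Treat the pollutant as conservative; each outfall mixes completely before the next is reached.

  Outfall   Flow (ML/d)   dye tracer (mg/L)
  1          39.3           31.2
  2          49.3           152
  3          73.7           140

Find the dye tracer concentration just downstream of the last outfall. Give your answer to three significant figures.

After outfall 1: Q = 600.0 + 39.30 = 639.3 ML/d; C = (600.0·0 + 39.30·31.20)/639.3 = 1.918 mg/L.
After outfall 2: Q = 639.3 + 49.30 = 688.6 ML/d; C = (639.3·1.918 + 49.30·152.0)/688.6 = 12.66 mg/L.
After outfall 3: Q = 688.6 + 73.70 = 762.3 ML/d; C = (688.6·12.66 + 73.70·140.0)/762.3 = 24.97 mg/L.

25.0 mg/L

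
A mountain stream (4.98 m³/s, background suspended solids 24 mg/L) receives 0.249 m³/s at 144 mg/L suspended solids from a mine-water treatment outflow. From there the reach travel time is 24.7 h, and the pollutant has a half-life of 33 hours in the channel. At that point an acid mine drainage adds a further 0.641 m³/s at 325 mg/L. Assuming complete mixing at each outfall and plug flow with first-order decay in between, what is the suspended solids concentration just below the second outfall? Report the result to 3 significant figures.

51.2 mg/L

After mixing, C = (4.980·24.00 + 0.2490·144.0) / 5.229 = 155.4/5.229 = 29.71 mg/L; combined flow 5.229 m³/s.
Half-life 33 h → k = ln 2 / 33 = 0.02100 h⁻¹ = 0.5041 d⁻¹.
Applying C = C₀e^(−kt): 29.71 × 0.5952 = 17.69 mg/L.
Second outfall: C = (5.229·17.69 + 0.6410·325.0)/5.870 = 51.25 mg/L.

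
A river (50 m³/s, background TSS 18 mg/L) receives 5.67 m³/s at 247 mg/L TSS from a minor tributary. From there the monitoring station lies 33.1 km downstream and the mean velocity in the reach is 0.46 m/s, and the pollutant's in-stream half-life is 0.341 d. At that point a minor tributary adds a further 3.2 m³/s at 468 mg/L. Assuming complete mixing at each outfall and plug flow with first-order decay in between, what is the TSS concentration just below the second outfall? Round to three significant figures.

32.6 mg/L

Flow-weighted average: C = (50.00·18.00 + 5.670·247.0) / 55.67 = 2300/55.67 = 41.32 mg/L; combined flow 55.67 m³/s.
Travel time t = 33.1·1000 / 0.46 = 71960 s = 19.99 h.
Half-life 0.341 d → k = ln 2 / 0.341 = 2.033 d⁻¹.
Decay over the reach: 41.32·exp(−kt) = 41.32·0.1840 = 7.603 mg/L.
At the second outfall, C = (55.67·7.603 + 3.200·468.0) / (55.67 + 3.200) = 32.63 mg/L.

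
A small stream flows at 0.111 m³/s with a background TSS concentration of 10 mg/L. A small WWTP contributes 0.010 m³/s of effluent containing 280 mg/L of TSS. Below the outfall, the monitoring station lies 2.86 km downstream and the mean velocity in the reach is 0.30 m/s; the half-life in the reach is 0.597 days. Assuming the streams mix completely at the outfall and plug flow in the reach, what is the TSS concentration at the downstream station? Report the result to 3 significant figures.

Conservation of mass: C = (0.1110·10.00 + 0.01000·280.0) / 0.1210 = 3.910/0.1210 = 32.31 mg/L.
Travel time t = 2.86·1000 / 0.30 = 9533 s = 2.648 h.
Half-life 0.597 d → k = ln 2 / 0.597 = 1.161 d⁻¹.
First-order decay: C = 32.31·exp(−k·t) = 32.31·0.8798 = 28.43 mg/L.

28.4 mg/L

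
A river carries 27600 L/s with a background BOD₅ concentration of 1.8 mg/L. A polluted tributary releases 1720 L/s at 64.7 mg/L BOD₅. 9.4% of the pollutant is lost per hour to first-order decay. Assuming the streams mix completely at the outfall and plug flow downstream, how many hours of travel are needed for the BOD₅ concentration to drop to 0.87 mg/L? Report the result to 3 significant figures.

18.7 h

After mixing, C = (27600·1.800 + 1720·64.70) / 29320 = 161000/29320 = 5.490 mg/L.
9.4%/h lost → k = −ln(1 − 0.094) = 0.09872 h⁻¹.
5.490·exp(−k·t) = 0.87 → t = ln(5.490/0.87)/k = 67180 s = 18.66 h.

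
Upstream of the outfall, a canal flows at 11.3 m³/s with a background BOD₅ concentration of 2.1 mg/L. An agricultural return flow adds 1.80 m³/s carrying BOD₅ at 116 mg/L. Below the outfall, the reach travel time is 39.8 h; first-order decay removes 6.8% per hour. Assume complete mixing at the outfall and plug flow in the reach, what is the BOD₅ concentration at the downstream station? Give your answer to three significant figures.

1.08 mg/L

Mass balance: C = (11.30·2.100 + 1.800·116.0) / 13.10 = 232.5/13.10 = 17.75 mg/L.
6.8%/h lost → k = −ln(1 − 0.068) = 0.07042 h⁻¹.
Applying C = C₀e^(−kt): 17.75 × 0.06064 = 1.076 mg/L.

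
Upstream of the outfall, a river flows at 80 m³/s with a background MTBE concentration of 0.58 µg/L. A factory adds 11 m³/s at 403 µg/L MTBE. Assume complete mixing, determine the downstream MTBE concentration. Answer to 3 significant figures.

49.2 µg/L

Mass balance: C = (80.00·0.5800 + 11.00·403.0) / 91.00 = 4479/91.00 = 49.22 µg/L.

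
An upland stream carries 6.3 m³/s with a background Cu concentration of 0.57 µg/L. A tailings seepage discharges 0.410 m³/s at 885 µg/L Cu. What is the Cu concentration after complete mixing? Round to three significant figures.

54.6 µg/L

Conservation of mass: C = (6.300·0.5700 + 0.4100·885.0) / 6.710 = 366.4/6.710 = 54.61 µg/L.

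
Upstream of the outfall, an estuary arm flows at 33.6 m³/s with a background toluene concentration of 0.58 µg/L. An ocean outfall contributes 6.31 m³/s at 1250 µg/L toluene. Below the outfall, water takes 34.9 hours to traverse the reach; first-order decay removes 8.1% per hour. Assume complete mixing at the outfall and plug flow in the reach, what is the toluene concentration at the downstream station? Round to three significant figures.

Conservation of mass: C = (33.60·0.5800 + 6.310·1250) / 39.91 = 7907/39.91 = 198.1 µg/L.
8.1%/h lost → k = −ln(1 − 0.081) = 0.08447 h⁻¹.
Decay over the reach: 198.1·exp(−kt) = 198.1·0.05245 = 10.39 µg/L.

10.4 µg/L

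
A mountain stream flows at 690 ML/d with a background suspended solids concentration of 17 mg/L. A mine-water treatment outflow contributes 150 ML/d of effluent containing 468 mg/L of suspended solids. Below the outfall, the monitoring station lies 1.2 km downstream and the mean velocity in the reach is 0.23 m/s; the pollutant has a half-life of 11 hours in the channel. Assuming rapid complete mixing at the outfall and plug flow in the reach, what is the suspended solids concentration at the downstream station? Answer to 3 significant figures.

Conservation of mass: C = (690.0·17.00 + 150.0·468.0) / 840.0 = 81930/840.0 = 97.54 mg/L.
Travel time t = 1.2·1000 / 0.23 = 5217 s = 1.449 h.
Half-life 11 h → k = ln 2 / 11 = 0.06301 h⁻¹ = 1.512 d⁻¹.
First-order decay: C = 97.54·exp(−k·t) = 97.54·0.9127 = 89.02 mg/L.

89.0 mg/L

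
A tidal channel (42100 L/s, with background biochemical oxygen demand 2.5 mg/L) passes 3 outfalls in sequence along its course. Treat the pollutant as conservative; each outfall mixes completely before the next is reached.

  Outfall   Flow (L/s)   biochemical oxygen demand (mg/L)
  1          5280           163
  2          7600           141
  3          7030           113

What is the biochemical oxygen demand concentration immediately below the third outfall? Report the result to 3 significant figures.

Below outfall 1: Q → 47380 L/s, C = (42100·2.500 + 5280·163.0)/47380 = 20.39 mg/L.
Below outfall 2: Q → 54980 L/s, C = (47380·20.39 + 7600·141.0)/54980 = 37.06 mg/L.
Below outfall 3: Q → 62010 L/s, C = (54980·37.06 + 7030·113.0)/62010 = 45.67 mg/L.

45.7 mg/L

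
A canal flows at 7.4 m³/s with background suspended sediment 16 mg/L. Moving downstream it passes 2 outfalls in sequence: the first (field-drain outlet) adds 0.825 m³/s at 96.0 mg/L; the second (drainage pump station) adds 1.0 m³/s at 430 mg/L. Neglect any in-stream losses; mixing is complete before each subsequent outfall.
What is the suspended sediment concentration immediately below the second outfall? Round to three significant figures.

After outfall 1: Q = 7.400 + 0.8250 = 8.225 m³/s; C = (7.400·16.00 + 0.8250·96.00)/8.225 = 24.02 mg/L.
After outfall 2: Q = 8.225 + 1.000 = 9.225 m³/s; C = (8.225·24.02 + 1.000·430.0)/9.225 = 68.03 mg/L.

68.0 mg/L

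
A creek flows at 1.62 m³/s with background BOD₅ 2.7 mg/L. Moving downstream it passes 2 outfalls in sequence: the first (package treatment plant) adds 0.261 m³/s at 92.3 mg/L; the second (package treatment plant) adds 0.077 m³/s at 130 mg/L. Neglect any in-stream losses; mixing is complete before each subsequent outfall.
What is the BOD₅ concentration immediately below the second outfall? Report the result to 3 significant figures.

Outfall 1: combined Q = 1.881 m³/s; C = (1.620·2.700 + 0.2610·92.30)/1.881 = 15.13 mg/L.
Outfall 2: combined Q = 1.958 m³/s; C = (1.881·15.13 + 0.07700·130.0)/1.958 = 19.65 mg/L.

19.6 mg/L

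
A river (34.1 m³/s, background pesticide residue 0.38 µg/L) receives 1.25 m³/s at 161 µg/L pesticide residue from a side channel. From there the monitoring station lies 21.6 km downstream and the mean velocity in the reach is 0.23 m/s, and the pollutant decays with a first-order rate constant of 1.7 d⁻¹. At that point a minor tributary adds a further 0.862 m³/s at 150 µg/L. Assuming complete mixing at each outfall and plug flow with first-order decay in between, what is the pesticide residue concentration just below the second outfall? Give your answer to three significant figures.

Conservation of mass: C = (34.10·0.3800 + 1.250·161.0) / 35.35 = 214.2/35.35 = 6.060 µg/L; combined flow 35.35 m³/s.
Travel time t = 21.6·1000 / 0.23 = 93910 s = 26.09 h.
Applying C = C₀e^(−kt): 6.060 × 0.1576 = 0.9549 µg/L.
Second outfall: C = (35.35·0.9549 + 0.8620·150.0)/36.21 = 4.503 µg/L.

4.50 µg/L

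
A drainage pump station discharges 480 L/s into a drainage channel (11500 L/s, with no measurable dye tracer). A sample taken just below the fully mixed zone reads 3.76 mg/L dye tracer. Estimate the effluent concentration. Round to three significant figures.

Mass balance: 11500·0 + 480.0·Cₑ = 11980·3.760
→ Cₑ = (11980·3.760 − 11500·0) / 480.0 = 93.84 mg/L.

93.8 mg/L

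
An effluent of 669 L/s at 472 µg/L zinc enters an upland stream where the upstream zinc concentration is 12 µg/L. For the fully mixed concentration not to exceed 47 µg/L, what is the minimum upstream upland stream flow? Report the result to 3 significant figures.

Set C_mix = 47: (Q·12.00 + 669.0·472.0) / (Q + 669.0) = 47
→ Q = 669.0·(472.0 − 47)/(47 − 12.00) = 8124 L/s.

8120 L/s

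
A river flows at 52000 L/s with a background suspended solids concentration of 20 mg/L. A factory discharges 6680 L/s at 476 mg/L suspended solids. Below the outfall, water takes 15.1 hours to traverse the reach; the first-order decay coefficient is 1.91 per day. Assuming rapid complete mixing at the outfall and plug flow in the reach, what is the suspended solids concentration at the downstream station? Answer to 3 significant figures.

After mixing, C = (52000·20.00 + 6680·476.0) / 58680 = 4220000/58680 = 71.91 mg/L.
After decay, C = 71.91 × e^(−kt) = 71.91 × 0.3007 = 21.62 mg/L.

21.6 mg/L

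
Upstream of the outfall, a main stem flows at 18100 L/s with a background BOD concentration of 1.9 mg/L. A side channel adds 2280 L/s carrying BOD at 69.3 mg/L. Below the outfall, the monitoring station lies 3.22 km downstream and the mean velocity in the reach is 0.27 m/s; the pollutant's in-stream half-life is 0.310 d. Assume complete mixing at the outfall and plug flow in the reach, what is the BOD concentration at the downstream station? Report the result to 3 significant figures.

Mass balance: C = (18100·1.900 + 2280·69.30) / 20380 = 192400/20380 = 9.440 mg/L.
Travel time t = 3.22·1000 / 0.27 = 11930 s = 3.313 h.
Half-life 0.310 d → k = ln 2 / 0.310 = 2.236 d⁻¹.
First-order decay: C = 9.440·exp(−k·t) = 9.440·0.7345 = 6.933 mg/L.

6.93 mg/L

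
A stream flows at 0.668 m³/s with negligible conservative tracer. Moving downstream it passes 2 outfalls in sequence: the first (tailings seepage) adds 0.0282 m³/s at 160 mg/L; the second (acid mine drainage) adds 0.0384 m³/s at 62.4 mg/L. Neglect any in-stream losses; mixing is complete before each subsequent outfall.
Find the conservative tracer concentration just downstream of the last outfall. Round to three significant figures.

9.40 mg/L

After outfall 1: Q = 0.6680 + 0.02820 = 0.6962 m³/s; C = (0.6680·0 + 0.02820·160.0)/0.6962 = 6.481 mg/L.
After outfall 2: Q = 0.6962 + 0.03840 = 0.7346 m³/s; C = (0.6962·6.481 + 0.03840·62.40)/0.7346 = 9.404 mg/L.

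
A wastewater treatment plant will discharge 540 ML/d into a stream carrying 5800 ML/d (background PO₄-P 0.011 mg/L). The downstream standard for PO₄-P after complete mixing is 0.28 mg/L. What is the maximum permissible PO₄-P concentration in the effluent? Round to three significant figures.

3.17 mg/L

At the limit, (Qr·Cr + Qe·Cₑ)/(Qr + Qe) = 0.28:
Cₑ = (6340·0.28 − 5800·0.01100) / 540.0 = 3.169 mg/L.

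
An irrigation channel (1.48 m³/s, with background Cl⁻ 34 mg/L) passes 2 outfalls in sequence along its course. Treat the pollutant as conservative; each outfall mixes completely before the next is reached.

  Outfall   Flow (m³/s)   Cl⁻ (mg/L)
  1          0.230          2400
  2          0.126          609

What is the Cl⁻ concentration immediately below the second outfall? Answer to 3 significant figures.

Outfall 1: combined Q = 1.710 m³/s; C = (1.480·34.00 + 0.2300·2400)/1.710 = 352.2 mg/L.
Outfall 2: combined Q = 1.836 m³/s; C = (1.710·352.2 + 0.1260·609.0)/1.836 = 369.9 mg/L.

370 mg/L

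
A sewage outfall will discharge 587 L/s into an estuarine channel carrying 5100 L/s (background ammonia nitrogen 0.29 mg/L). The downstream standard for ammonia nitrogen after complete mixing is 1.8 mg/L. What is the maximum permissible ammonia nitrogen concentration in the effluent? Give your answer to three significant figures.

At the limit, (Qr·Cr + Qe·Cₑ)/(Qr + Qe) = 1.8:
Cₑ = (5687·1.8 − 5100·0.2900) / 587.0 = 14.92 mg/L.

14.9 mg/L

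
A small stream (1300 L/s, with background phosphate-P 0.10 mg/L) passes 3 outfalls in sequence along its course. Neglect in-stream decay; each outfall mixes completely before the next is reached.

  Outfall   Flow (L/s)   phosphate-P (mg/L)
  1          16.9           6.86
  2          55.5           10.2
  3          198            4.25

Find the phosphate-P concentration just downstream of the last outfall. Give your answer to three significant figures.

1.05 mg/L

Below outfall 1: Q → 1317 L/s, C = (1300·0.1000 + 16.90·6.860)/1317 = 0.1868 mg/L.
Below outfall 2: Q → 1372 L/s, C = (1317·0.1868 + 55.50·10.20)/1372 = 0.5917 mg/L.
Below outfall 3: Q → 1570 L/s, C = (1372·0.5917 + 198.0·4.250)/1570 = 1.053 mg/L.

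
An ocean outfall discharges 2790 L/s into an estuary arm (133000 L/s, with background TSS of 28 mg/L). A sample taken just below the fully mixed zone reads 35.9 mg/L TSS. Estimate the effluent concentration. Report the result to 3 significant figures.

Mass balance: 133000·28.00 + 2790·Cₑ = 135800·35.90
→ Cₑ = (135800·35.90 − 133000·28.00) / 2790 = 412.5 mg/L.

412 mg/L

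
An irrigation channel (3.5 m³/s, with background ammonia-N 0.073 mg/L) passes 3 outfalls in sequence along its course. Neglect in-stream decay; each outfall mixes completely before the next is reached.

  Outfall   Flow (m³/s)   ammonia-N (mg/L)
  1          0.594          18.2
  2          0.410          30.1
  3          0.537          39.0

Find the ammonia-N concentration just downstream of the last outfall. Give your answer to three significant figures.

8.80 mg/L

After outfall 1: Q = 3.500 + 0.5940 = 4.094 m³/s; C = (3.500·0.07300 + 0.5940·18.20)/4.094 = 2.703 mg/L.
After outfall 2: Q = 4.094 + 0.4100 = 4.504 m³/s; C = (4.094·2.703 + 0.4100·30.10)/4.504 = 5.197 mg/L.
After outfall 3: Q = 4.504 + 0.5370 = 5.041 m³/s; C = (4.504·5.197 + 0.5370·39.00)/5.041 = 8.798 mg/L.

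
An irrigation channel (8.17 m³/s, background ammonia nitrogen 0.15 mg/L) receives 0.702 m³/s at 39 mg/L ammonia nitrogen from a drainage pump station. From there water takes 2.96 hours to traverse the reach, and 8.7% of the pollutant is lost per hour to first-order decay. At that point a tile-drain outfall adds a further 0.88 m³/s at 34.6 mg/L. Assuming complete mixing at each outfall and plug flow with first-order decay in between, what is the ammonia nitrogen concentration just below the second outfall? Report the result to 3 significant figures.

5.36 mg/L

After mixing, C = (8.170·0.1500 + 0.7020·39.00) / 8.872 = 28.60/8.872 = 3.224 mg/L; combined flow 8.872 m³/s.
8.7%/h lost → k = −ln(1 − 0.087) = 0.09102 h⁻¹.
First-order decay: C = 3.224·exp(−k·t) = 3.224·0.7638 = 2.463 mg/L.
Second outfall: C = (8.872·2.463 + 0.8800·34.60)/9.752 = 5.363 mg/L.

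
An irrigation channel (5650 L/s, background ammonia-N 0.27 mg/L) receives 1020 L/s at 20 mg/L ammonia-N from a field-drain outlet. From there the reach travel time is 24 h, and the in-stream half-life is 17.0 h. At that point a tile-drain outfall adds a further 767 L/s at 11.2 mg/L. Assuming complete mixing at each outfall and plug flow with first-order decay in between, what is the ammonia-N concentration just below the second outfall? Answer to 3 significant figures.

After mixing, C = (5650·0.2700 + 1020·20.00) / 6670 = 21930/6670 = 3.287 mg/L; combined flow 6670 L/s.
Half-life 17.0 h → k = ln 2 / 17.0 = 0.04077 h⁻¹ = 0.9786 d⁻¹.
After decay, C = 3.287 × e^(−kt) = 3.287 × 0.3759 = 1.235 mg/L.
At the second outfall, C = (6670·1.235 + 767.0·11.20) / (6670 + 767.0) = 2.263 mg/L.

2.26 mg/L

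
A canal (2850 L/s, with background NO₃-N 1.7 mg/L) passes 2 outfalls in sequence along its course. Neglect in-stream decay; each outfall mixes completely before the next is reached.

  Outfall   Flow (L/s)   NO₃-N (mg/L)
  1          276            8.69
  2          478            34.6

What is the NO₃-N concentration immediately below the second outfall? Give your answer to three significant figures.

After outfall 1: Q = 2850 + 276.0 = 3126 L/s; C = (2850·1.700 + 276.0·8.690)/3126 = 2.317 mg/L.
After outfall 2: Q = 3126 + 478.0 = 3604 L/s; C = (3126·2.317 + 478.0·34.60)/3604 = 6.599 mg/L.

6.60 mg/L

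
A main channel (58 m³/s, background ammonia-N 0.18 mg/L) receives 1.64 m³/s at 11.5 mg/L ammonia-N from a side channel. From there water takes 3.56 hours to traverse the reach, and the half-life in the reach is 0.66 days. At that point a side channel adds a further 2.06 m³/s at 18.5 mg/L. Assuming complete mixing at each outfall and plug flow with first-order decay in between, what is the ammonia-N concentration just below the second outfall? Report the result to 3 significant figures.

Mixed concentration C = ΣQC/ΣQ = (58.00·0.1800 + 1.640·11.50) / 59.64 = 29.30/59.64 = 0.4913 mg/L; combined flow 59.64 m³/s.
Half-life 0.66 d → k = ln 2 / 0.66 = 1.050 d⁻¹.
First-order decay: C = 0.4913·exp(−k·t) = 0.4913·0.8557 = 0.4204 mg/L.
At the second outfall, C = (59.64·0.4204 + 2.060·18.50) / (59.64 + 2.060) = 1.024 mg/L.

1.02 mg/L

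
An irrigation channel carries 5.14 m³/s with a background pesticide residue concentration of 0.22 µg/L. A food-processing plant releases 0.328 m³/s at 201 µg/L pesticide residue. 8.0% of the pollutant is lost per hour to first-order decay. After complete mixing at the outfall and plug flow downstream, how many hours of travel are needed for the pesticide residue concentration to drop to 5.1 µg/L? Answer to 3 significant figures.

10.5 h

After mixing, C = (5.140·0.2200 + 0.3280·201.0) / 5.468 = 67.06/5.468 = 12.26 µg/L.
8.0%/h lost → k = −ln(1 − 0.08) = 0.08338 h⁻¹.
12.26·exp(−k·t) = 5.1 → t = ln(12.26/5.1)/k = 37880 s = 10.52 h.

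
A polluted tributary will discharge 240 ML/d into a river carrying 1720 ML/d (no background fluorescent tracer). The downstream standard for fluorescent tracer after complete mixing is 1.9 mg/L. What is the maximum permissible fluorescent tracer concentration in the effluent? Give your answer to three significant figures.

15.5 mg/L

At the limit, (Qr·Cr + Qe·Cₑ)/(Qr + Qe) = 1.9:
Cₑ = (1960·1.9 − 1720·0) / 240.0 = 15.52 mg/L.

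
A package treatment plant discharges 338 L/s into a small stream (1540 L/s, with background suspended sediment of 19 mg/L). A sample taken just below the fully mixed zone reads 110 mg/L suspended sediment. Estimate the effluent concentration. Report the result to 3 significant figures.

Mass balance: 1540·19.00 + 338.0·Cₑ = 1878·110.0
→ Cₑ = (1878·110.0 − 1540·19.00) / 338.0 = 524.6 mg/L.

525 mg/L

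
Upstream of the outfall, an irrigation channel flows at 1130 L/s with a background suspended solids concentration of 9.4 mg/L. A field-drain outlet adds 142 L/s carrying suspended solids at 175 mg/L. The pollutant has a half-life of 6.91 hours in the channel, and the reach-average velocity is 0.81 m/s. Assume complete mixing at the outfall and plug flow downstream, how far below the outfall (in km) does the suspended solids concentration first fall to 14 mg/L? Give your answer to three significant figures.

20.0 km

Mass balance: C = (1130·9.400 + 142.0·175.0) / 1272 = 35470/1272 = 27.89 mg/L.
Half-life 6.91 h → k = ln 2 / 6.91 = 0.1003 h⁻¹ = 2.407 d⁻¹.
Set 27.89·exp(−k·t) = 14 → t = ln(27.89/14)/k = 24730 s = 6.870 h.
Distance = v·t = 0.81·24730 = 20030 m = 20.03 km.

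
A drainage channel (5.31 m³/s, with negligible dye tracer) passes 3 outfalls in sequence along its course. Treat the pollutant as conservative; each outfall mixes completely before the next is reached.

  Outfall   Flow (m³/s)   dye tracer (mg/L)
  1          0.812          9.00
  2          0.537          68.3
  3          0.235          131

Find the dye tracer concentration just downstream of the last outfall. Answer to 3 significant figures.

Below outfall 1: Q → 6.122 m³/s, C = (5.310·0 + 0.8120·9.000)/6.122 = 1.194 mg/L.
Below outfall 2: Q → 6.659 m³/s, C = (6.122·1.194 + 0.5370·68.30)/6.659 = 6.605 mg/L.
Below outfall 3: Q → 6.894 m³/s, C = (6.659·6.605 + 0.2350·131.0)/6.894 = 10.85 mg/L.

10.8 mg/L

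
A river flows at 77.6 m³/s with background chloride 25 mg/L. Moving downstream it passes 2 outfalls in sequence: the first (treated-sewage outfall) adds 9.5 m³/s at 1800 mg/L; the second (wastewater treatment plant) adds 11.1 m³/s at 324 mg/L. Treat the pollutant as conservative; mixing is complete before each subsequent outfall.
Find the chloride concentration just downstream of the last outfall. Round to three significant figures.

After outfall 1: Q = 77.60 + 9.500 = 87.10 m³/s; C = (77.60·25.00 + 9.500·1800)/87.10 = 218.6 mg/L.
After outfall 2: Q = 87.10 + 11.10 = 98.20 m³/s; C = (87.10·218.6 + 11.10·324.0)/98.20 = 230.5 mg/L.

231 mg/L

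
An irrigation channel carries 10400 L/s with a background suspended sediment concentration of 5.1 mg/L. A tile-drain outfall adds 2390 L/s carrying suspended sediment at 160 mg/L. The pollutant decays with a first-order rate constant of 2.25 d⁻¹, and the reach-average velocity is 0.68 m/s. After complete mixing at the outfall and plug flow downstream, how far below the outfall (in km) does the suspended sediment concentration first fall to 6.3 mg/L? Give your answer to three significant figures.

44.1 km

Flow-weighted average: C = (10400·5.100 + 2390·160.0) / 12790 = 435400/12790 = 34.05 mg/L.
Set 34.05·exp(−k·t) = 6.3 → t = ln(34.05/6.3)/k = 64790 s = 18.00 h.
Distance = v·t = 0.68·64790 = 44050 m = 44.05 km.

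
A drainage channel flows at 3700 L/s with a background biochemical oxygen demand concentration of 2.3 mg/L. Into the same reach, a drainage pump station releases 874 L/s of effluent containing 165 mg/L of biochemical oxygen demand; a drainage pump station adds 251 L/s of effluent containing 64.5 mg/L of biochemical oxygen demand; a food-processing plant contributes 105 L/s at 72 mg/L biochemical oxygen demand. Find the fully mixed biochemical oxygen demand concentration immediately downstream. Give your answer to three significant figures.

35.8 mg/L

Mixed concentration C = ΣQC/ΣQ = (3700·2.300 + 874.0·165.0 + 251.0·64.50 + 105.0·72.00) / 4930 = 176500/4930 = 35.80 mg/L.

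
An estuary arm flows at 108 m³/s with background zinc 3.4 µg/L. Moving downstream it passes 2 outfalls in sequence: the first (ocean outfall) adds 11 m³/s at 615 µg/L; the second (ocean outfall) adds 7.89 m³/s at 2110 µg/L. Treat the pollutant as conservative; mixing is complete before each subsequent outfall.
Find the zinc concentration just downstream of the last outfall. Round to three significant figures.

187 µg/L

After outfall 1: Q = 108.0 + 11.00 = 119.0 m³/s; C = (108.0·3.400 + 11.00·615.0)/119.0 = 59.93 µg/L.
After outfall 2: Q = 119.0 + 7.890 = 126.9 m³/s; C = (119.0·59.93 + 7.890·2110)/126.9 = 187.4 µg/L.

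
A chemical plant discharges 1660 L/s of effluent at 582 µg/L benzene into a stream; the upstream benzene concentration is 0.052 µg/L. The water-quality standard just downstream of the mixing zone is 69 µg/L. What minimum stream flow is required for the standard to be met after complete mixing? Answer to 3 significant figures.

12400 L/s

Set C_mix = 69: (Q·0.05200 + 1660·582.0) / (Q + 1660) = 69
→ Q = 1660·(582.0 − 69)/(69 − 0.05200) = 12350 L/s.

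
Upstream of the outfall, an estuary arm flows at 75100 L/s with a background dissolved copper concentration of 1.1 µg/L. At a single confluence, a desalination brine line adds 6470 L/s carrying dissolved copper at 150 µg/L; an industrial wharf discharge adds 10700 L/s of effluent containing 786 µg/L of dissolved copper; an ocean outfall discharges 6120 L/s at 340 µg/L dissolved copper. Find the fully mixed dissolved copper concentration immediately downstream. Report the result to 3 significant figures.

Flow-weighted average: C = (75100·1.100 + 6470·150.0 + 10700·786.0 + 6120·340.0) / 98390 = 11540000/98390 = 117.3 µg/L.

117 µg/L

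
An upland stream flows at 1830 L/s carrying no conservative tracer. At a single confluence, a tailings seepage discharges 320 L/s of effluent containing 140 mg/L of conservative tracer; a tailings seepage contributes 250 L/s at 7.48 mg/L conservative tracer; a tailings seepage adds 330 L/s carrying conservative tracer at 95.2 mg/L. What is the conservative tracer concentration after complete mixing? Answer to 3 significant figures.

Flow-weighted average: C = (1830·0 + 320.0·140.0 + 250.0·7.480 + 330.0·95.20) / 2730 = 78090/2730 = 28.60 mg/L.

28.6 mg/L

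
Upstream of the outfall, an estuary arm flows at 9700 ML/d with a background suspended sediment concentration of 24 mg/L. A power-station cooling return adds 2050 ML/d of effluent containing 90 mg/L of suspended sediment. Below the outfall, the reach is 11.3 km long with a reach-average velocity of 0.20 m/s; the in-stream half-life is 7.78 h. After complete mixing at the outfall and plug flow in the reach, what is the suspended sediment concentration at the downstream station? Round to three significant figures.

8.77 mg/L

Conservation of mass: C = (9700·24.00 + 2050·90.00) / 11750 = 417300/11750 = 35.51 mg/L.
Travel time t = 11.3·1000 / 0.20 = 56500 s = 15.69 h.
Half-life 7.78 h → k = ln 2 / 7.78 = 0.08909 h⁻¹ = 2.138 d⁻¹.
First-order decay: C = 35.51·exp(−k·t) = 35.51·0.2470 = 8.773 mg/L.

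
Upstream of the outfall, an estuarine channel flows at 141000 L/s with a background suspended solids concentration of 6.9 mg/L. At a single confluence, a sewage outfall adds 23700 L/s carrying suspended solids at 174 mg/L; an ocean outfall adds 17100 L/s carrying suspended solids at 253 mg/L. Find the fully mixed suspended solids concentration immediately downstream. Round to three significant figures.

51.8 mg/L

Conservation of mass: C = (141000·6.900 + 23700·174.0 + 17100·253.0) / 181800 = 9423000/181800 = 51.83 mg/L.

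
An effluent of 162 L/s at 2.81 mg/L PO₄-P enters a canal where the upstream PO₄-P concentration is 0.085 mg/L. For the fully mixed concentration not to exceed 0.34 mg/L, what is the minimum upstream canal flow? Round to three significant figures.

1570 L/s

Set C_mix = 0.34: (Q·0.08500 + 162.0·2.810) / (Q + 162.0) = 0.34
→ Q = 162.0·(2.810 − 0.34)/(0.34 − 0.08500) = 1569 L/s.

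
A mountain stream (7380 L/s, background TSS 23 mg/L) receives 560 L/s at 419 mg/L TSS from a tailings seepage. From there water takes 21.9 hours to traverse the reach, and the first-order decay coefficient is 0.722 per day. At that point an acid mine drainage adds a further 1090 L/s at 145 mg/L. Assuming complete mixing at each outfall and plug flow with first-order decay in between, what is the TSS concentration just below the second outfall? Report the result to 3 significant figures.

40.7 mg/L

Mixed concentration C = ΣQC/ΣQ = (7380·23.00 + 560.0·419.0) / 7940 = 404400/7940 = 50.93 mg/L; combined flow 7940 L/s.
After decay, C = 50.93 × e^(−kt) = 50.93 × 0.5175 = 26.35 mg/L.
Second outfall: C = (7940·26.35 + 1090·145.0)/9030 = 40.68 mg/L.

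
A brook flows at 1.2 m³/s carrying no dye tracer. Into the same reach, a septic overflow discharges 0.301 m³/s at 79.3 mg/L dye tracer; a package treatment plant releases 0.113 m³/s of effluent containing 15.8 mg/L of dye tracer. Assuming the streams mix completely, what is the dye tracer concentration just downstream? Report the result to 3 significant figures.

15.9 mg/L

Mixed concentration C = ΣQC/ΣQ = (1.200·0 + 0.3010·79.30 + 0.1130·15.80) / 1.614 = 25.65/1.614 = 15.90 mg/L.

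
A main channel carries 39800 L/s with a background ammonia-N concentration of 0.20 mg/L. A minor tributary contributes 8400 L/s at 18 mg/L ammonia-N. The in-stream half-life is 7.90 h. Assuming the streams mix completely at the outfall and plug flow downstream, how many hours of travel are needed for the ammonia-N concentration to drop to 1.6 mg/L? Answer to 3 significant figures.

Conservation of mass: C = (39800·0.2000 + 8400·18.00) / 48200 = 159200/48200 = 3.302 mg/L.
Half-life 7.90 h → k = ln 2 / 7.90 = 0.08774 h⁻¹ = 2.106 d⁻¹.
3.302·exp(−k·t) = 1.6 → t = ln(3.302/1.6)/k = 29730 s = 8.258 h.

8.26 h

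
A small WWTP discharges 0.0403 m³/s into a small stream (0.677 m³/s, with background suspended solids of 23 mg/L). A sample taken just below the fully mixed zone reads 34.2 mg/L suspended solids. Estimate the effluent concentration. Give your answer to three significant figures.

222 mg/L

Mass balance: 0.6770·23.00 + 0.04030·Cₑ = 0.7173·34.20
→ Cₑ = (0.7173·34.20 − 0.6770·23.00) / 0.04030 = 222.3 mg/L.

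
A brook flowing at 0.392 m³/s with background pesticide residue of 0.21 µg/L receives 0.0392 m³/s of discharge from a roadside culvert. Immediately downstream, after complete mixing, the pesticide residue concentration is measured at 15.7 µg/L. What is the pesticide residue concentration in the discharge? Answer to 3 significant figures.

Mass balance: 0.3920·0.2100 + 0.03920·Cₑ = 0.4312·15.70
→ Cₑ = (0.4312·15.70 − 0.3920·0.2100) / 0.03920 = 170.6 µg/L.

171 µg/L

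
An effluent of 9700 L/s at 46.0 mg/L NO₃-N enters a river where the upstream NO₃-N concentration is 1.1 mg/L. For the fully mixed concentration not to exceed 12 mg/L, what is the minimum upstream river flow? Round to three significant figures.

30300 L/s

Set C_mix = 12: (Q·1.100 + 9700·46.00) / (Q + 9700) = 12
→ Q = 9700·(46.00 − 12)/(12 − 1.100) = 30260 L/s.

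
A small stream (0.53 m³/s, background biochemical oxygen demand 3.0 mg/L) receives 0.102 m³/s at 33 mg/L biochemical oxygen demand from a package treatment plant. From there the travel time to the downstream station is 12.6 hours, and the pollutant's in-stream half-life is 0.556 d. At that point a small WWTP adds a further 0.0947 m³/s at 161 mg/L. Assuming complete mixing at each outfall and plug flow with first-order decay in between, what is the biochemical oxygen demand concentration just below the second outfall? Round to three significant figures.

24.5 mg/L

Mass balance: C = (0.5300·3.000 + 0.1020·33.00) / 0.6320 = 4.956/0.6320 = 7.842 mg/L; combined flow 0.6320 m³/s.
Half-life 0.556 d → k = ln 2 / 0.556 = 1.247 d⁻¹.
After decay, C = 7.842 × e^(−kt) = 7.842 × 0.5197 = 4.075 mg/L.
Second outfall: C = (0.6320·4.075 + 0.09470·161.0)/0.7267 = 24.53 mg/L.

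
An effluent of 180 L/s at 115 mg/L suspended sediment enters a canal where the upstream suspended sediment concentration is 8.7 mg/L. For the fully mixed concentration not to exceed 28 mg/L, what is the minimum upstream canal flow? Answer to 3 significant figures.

Set C_mix = 28: (Q·8.700 + 180.0·115.0) / (Q + 180.0) = 28
→ Q = 180.0·(115.0 − 28)/(28 − 8.700) = 811.4 L/s.

811 L/s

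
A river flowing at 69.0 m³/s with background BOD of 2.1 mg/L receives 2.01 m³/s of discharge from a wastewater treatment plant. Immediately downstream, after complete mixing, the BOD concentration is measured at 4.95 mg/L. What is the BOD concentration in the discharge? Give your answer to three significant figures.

Mass balance: 69.00·2.100 + 2.010·Cₑ = 71.01·4.950
→ Cₑ = (71.01·4.950 − 69.00·2.100) / 2.010 = 102.8 mg/L.

103 mg/L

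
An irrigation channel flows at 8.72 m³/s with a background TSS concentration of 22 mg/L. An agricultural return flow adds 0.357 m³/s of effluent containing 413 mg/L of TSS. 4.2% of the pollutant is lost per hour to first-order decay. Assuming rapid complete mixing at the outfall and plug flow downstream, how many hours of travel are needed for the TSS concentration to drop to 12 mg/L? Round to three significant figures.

26.5 h

After mixing, C = (8.720·22.00 + 0.3570·413.0) / 9.077 = 339.3/9.077 = 37.38 mg/L.
4.2%/h lost → k = −ln(1 − 0.042) = 0.04291 h⁻¹.
37.38·exp(−k·t) = 12 → t = ln(37.38/12)/k = 95330 s = 26.48 h.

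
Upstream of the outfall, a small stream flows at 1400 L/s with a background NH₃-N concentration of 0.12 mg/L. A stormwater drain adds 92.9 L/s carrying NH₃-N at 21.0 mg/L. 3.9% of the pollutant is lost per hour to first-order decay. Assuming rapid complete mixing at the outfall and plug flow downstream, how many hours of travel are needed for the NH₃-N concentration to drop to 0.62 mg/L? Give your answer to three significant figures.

Mixed concentration C = ΣQC/ΣQ = (1400·0.1200 + 92.90·21.00) / 1493 = 2119/1493 = 1.419 mg/L.
3.9%/h lost → k = −ln(1 − 0.039) = 0.03978 h⁻¹.
1.419·exp(−k·t) = 0.62 → t = ln(1.419/0.62)/k = 74950 s = 20.82 h.

20.8 h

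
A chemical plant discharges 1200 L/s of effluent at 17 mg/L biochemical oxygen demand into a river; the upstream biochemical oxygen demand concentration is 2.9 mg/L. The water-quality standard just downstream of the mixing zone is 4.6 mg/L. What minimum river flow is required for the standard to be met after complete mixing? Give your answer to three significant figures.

Set C_mix = 4.6: (Q·2.900 + 1200·17.00) / (Q + 1200) = 4.6
→ Q = 1200·(17.00 − 4.6)/(4.6 − 2.900) = 8753 L/s.

8750 L/s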